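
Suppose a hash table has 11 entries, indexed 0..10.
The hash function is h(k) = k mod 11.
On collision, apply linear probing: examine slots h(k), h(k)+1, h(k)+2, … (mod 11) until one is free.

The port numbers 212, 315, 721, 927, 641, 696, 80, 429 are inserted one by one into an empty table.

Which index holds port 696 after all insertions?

212: h=3 → slot 3
315: h=7 → slot 7
721: h=6 → slot 6
927: h=3, probe 3,4 → slot 4
641: h=3, probe 3,4,5 → slot 5
696: h=3, probe 3,4,5,6,7,8 → slot 8
80: h=3, probe 3,4,5,6,7,8,9 → slot 9
429: h=0 → slot 0
Table: [429, ., ., 212, 927, 641, 721, 315, 696, 80, .]

8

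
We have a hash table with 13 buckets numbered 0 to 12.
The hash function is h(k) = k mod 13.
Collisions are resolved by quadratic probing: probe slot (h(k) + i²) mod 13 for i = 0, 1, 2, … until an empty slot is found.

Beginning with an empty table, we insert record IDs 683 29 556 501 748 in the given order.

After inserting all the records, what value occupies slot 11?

683: h=7 → slot 7
29: h=3 → slot 3
556: h=10 → slot 10
501: h=7, probe 7,8 → slot 8
748: h=7, probe 7,8,11 → slot 11
Table: [-, -, -, 29, -, -, -, 683, 501, -, 556, 748, -]

748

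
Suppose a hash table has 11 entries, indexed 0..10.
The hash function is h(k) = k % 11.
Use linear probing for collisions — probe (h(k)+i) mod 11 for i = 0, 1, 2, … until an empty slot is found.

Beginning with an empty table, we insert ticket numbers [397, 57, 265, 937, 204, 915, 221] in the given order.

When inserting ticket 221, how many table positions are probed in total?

397: h=1 -> slot 1
57: h=2 -> slot 2
265: h=1, probe 1,2,3 -> slot 3
937: h=2, probe 2,3,4 -> slot 4
204: h=6 -> slot 6
915: h=2, probe 2,3,4,5 -> slot 5
221: h=1, probe 1,2,3,4,5,6,7 -> slot 7
Table: [—, 397, 57, 265, 937, 915, 204, 221, —, —, —]

7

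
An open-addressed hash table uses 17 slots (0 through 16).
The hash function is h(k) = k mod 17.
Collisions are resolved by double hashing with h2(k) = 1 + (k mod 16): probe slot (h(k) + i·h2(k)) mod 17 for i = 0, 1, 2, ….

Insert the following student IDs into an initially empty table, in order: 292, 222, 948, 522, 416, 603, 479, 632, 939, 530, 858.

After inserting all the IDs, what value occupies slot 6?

292 hashes to 3; slot 3 is free => place at 3.
222 hashes to 1; slot 1 is free => place at 1.
948 hashes to 13; slot 13 is free => place at 13.
522 hashes to 12; slot 12 is free => place at 12.
416 hashes to 8; slot 8 is free => place at 8.
603 hashes to 8, h2=12; 8,3 taken => place at 15.
479 hashes to 3, h2=16; 3 taken => place at 2.
632 hashes to 3, h2=9; 3,12 taken => place at 4.
939 hashes to 4, h2=12; 4 taken => place at 16.
530 hashes to 3, h2=3; 3 taken => place at 6.
858 hashes to 8, h2=11; 8,2,13 taken => place at 7.
Table: [-, 222, 479, 292, 632, -, 530, 858, 416, -, -, -, 522, 948, -, 603, 939]

530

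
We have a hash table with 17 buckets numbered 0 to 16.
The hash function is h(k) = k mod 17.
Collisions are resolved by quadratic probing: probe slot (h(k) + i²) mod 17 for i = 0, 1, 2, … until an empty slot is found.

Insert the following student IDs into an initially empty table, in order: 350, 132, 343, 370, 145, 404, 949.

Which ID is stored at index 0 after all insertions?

404

350: h=10 → slot 10
132: h=13 → slot 13
343: h=3 → slot 3
370: h=13, probe 13,14 → slot 14
145: h=9 → slot 9
404: h=13, probe 13,14,0 → slot 0
949: h=14, probe 14,15 → slot 15
Table: [404, ∅, ∅, 343, ∅, ∅, ∅, ∅, ∅, 145, 350, ∅, ∅, 132, 370, 949, ∅]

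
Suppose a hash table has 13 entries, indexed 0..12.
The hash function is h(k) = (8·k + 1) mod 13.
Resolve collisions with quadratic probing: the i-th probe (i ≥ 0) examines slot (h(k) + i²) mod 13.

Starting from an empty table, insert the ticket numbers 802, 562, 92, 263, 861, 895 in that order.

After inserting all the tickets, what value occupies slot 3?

861

802 hashes to 8; slot 8 is free -> place at 8.
562 hashes to 12; slot 12 is free -> place at 12.
92 hashes to 9; slot 9 is free -> place at 9.
263 hashes to 12; 12 taken -> place at 0.
861 hashes to 12; 12,0 taken -> place at 3.
895 hashes to 11; slot 11 is free -> place at 11.
Table: [263, —, —, 861, —, —, —, —, 802, 92, —, 895, 562]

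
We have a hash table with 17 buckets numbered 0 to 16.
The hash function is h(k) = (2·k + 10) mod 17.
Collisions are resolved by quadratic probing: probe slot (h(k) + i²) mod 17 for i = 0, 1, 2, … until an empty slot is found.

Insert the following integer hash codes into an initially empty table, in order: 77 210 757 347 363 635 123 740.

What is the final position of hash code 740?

15

77: h=11 -> slot 11
210: h=5 -> slot 5
757: h=11, probe 11,12 -> slot 12
347: h=7 -> slot 7
363: h=5, probe 5,6 -> slot 6
635: h=5, probe 5,6,9 -> slot 9
123: h=1 -> slot 1
740: h=11, probe 11,12,15 -> slot 15
Table: [., 123, ., ., ., 210, 363, 347, ., 635, ., 77, 757, ., ., 740, .]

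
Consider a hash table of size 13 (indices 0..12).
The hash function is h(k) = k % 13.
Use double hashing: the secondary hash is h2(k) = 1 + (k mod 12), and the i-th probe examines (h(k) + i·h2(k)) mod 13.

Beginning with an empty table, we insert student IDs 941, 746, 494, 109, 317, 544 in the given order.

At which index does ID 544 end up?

3

941: h=5 -> slot 5
746: h=5, h2=3, probe 5,8 -> slot 8
494: h=0 -> slot 0
109: h=5, h2=2, probe 5,7 -> slot 7
317: h=5, h2=6, probe 5,11 -> slot 11
544: h=11, h2=5, probe 11,3 -> slot 3
Table: [494, -, -, 544, -, 941, -, 109, 746, -, -, 317, -]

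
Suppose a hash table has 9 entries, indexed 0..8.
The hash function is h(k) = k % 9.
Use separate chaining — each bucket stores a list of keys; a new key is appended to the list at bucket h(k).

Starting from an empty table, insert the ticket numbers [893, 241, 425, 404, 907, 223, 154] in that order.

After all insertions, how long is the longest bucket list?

3

893 → bucket 2
241 → bucket 7
425 → bucket 2 (collision)
404 → bucket 8
907 → bucket 7 (collision)
223 → bucket 7 (collision)
154 → bucket 1
Final buckets:
0: .
1: 154
2: 893 -> 425
3: .
4: .
5: .
6: .
7: 241 -> 907 -> 223
8: 404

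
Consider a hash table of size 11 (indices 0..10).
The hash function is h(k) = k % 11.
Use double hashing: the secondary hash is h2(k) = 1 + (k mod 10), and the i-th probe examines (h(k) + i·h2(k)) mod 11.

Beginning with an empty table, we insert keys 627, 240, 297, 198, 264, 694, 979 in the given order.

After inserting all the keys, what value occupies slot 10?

627 hashes to 0; slot 0 is free → place at 0.
240 hashes to 9; slot 9 is free → place at 9.
297 hashes to 0, h2=8; 0 taken → place at 8.
198 hashes to 0, h2=9; 0,9 taken → place at 7.
264 hashes to 0, h2=5; 0 taken → place at 5.
694 hashes to 1; slot 1 is free → place at 1.
979 hashes to 0, h2=10; 0 taken → place at 10.
Table: [627, 694, _, _, _, 264, _, 198, 297, 240, 979]

979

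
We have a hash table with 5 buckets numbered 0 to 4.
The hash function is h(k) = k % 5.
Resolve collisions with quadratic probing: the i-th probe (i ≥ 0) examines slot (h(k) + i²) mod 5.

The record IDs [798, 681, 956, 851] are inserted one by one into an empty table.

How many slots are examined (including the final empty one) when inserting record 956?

798 hashes to 3; slot 3 is free -> place at 3.
681 hashes to 1; slot 1 is free -> place at 1.
956 hashes to 1; 1 taken -> place at 2.
851 hashes to 1; 1,2 taken -> place at 0.
Table: [851, 681, 956, 798, .]

2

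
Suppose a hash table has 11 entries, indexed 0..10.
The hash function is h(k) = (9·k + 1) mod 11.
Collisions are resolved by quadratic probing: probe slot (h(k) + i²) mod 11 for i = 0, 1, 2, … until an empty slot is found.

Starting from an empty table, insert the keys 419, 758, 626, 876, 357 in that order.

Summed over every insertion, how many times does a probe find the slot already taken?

1

419: h=10 -> slot 10
758: h=3 -> slot 3
626: h=3, probe 3,4 -> slot 4
876: h=9 -> slot 9
357: h=2 -> slot 2
Table: [—, —, 357, 758, 626, —, —, —, —, 876, 419]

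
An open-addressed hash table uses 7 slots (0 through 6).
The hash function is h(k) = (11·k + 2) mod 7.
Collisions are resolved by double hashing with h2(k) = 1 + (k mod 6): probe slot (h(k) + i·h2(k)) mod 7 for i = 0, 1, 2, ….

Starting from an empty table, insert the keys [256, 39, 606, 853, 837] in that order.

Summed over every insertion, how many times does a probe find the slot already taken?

Insert 256: h=4, slot 4 empty -> index 4.
Insert 39: h=4, h2=4, slot 4 occupied -> index 1.
Insert 606: h=4, h2=1, slot 4 occupied -> index 5.
Insert 853: h=5, h2=2, slot 5 occupied -> index 0.
Insert 837: h=4, h2=4, slots 4,1,5 occupied -> index 2.
Table: [853, 39, 837, _, 256, 606, _]

6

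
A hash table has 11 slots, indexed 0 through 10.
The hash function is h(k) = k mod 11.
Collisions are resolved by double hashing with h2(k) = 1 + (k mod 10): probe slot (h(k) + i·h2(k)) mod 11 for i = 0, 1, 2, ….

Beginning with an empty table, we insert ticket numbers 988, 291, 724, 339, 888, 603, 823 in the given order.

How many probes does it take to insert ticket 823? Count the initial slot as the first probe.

4

988 hashes to 9; slot 9 is free → place at 9.
291 hashes to 5; slot 5 is free → place at 5.
724 hashes to 9, h2=5; 9 taken → place at 3.
339 hashes to 9, h2=10; 9 taken → place at 8.
888 hashes to 8, h2=9; 8 taken → place at 6.
603 hashes to 9, h2=4; 9 taken → place at 2.
823 hashes to 9, h2=4; 9,2,6 taken → place at 10.
Table: [∅, ∅, 603, 724, ∅, 291, 888, ∅, 339, 988, 823]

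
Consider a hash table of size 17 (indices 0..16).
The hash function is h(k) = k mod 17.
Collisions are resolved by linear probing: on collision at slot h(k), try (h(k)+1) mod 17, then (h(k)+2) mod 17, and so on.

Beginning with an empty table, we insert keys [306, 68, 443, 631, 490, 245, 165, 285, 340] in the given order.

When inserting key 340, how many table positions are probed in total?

5

306 hashes to 0; slot 0 is free → place at 0.
68 hashes to 0; 0 taken → place at 1.
443 hashes to 1; 1 taken → place at 2.
631 hashes to 2; 2 taken → place at 3.
490 hashes to 14; slot 14 is free → place at 14.
245 hashes to 7; slot 7 is free → place at 7.
165 hashes to 12; slot 12 is free → place at 12.
285 hashes to 13; slot 13 is free → place at 13.
340 hashes to 0; 0,1,2,3 taken → place at 4.
Table: [306, 68, 443, 631, 340, —, —, 245, —, —, —, —, 165, 285, 490, —, —]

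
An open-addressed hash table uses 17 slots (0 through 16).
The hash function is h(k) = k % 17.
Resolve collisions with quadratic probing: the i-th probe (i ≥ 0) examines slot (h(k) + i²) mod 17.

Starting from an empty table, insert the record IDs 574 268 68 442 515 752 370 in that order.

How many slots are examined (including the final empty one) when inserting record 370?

574 hashes to 13; slot 13 is free → place at 13.
268 hashes to 13; 13 taken → place at 14.
68 hashes to 0; slot 0 is free → place at 0.
442 hashes to 0; 0 taken → place at 1.
515 hashes to 5; slot 5 is free → place at 5.
752 hashes to 4; slot 4 is free → place at 4.
370 hashes to 13; 13,14,0,5 taken → place at 12.
Table: [68, 442, —, —, 752, 515, —, —, —, —, —, —, 370, 574, 268, —, —]

5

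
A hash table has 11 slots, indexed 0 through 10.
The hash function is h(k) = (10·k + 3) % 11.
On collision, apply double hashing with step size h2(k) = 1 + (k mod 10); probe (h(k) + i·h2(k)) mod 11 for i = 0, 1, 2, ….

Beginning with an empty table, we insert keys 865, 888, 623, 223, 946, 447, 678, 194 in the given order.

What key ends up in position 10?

194

865 hashes to 7; slot 7 is free => place at 7.
888 hashes to 6; slot 6 is free => place at 6.
623 hashes to 7, h2=4; 7 taken => place at 0.
223 hashes to 0, h2=4; 0 taken => place at 4.
946 hashes to 3; slot 3 is free => place at 3.
447 hashes to 7, h2=8; 7,4 taken => place at 1.
678 hashes to 7, h2=9; 7 taken => place at 5.
194 hashes to 7, h2=5; 7,1,6,0,5 taken => place at 10.
Table: [623, 447, -, 946, 223, 678, 888, 865, -, -, 194]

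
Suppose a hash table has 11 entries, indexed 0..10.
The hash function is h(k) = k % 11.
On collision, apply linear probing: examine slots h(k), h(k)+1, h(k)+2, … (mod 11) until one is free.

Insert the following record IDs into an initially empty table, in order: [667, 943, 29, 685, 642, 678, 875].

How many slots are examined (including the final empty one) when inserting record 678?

667 hashes to 7; slot 7 is free -> place at 7.
943 hashes to 8; slot 8 is free -> place at 8.
29 hashes to 7; 7,8 taken -> place at 9.
685 hashes to 3; slot 3 is free -> place at 3.
642 hashes to 4; slot 4 is free -> place at 4.
678 hashes to 7; 7,8,9 taken -> place at 10.
875 hashes to 6; slot 6 is free -> place at 6.
Table: [∅, ∅, ∅, 685, 642, ∅, 875, 667, 943, 29, 678]

4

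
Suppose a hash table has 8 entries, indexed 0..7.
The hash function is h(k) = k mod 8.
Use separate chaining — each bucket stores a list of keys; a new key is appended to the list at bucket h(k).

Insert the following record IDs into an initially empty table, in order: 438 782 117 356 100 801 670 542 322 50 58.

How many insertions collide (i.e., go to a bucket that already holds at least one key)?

6

Insert 438: h=6, bucket 6 empty → new chain.
Insert 782: h=6, bucket 6 nonempty → append to chain.
Insert 117: h=5, bucket 5 empty → new chain.
Insert 356: h=4, bucket 4 empty → new chain.
Insert 100: h=4, bucket 4 nonempty → append to chain.
Insert 801: h=1, bucket 1 empty → new chain.
Insert 670: h=6, bucket 6 nonempty → append to chain.
Insert 542: h=6, bucket 6 nonempty → append to chain.
Insert 322: h=2, bucket 2 empty → new chain.
Insert 50: h=2, bucket 2 nonempty → append to chain.
Insert 58: h=2, bucket 2 nonempty → append to chain.
Final buckets:
0: -
1: 801
2: 322 -> 50 -> 58
3: -
4: 356 -> 100
5: 117
6: 438 -> 782 -> 670 -> 542
7: -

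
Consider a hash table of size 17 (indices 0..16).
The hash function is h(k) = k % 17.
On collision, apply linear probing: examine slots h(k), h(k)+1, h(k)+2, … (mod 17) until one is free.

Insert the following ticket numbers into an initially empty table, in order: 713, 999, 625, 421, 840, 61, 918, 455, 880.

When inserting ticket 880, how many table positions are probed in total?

713 hashes to 16; slot 16 is free → place at 16.
999 hashes to 13; slot 13 is free → place at 13.
625 hashes to 13; 13 taken → place at 14.
421 hashes to 13; 13,14 taken → place at 15.
840 hashes to 7; slot 7 is free → place at 7.
61 hashes to 10; slot 10 is free → place at 10.
918 hashes to 0; slot 0 is free → place at 0.
455 hashes to 13; 13,14,15,16,0 taken → place at 1.
880 hashes to 13; 13,14,15,16,0,1 taken → place at 2.
Table: [918, 455, 880, _, _, _, _, 840, _, _, 61, _, _, 999, 625, 421, 713]

7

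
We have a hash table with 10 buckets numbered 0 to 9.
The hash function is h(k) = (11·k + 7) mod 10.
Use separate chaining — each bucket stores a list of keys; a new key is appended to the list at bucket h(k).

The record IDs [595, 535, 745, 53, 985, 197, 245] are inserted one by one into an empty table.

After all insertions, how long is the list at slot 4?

Insert 595: h=2, bucket 2 empty -> new chain.
Insert 535: h=2, bucket 2 nonempty -> append to chain.
Insert 745: h=2, bucket 2 nonempty -> append to chain.
Insert 53: h=0, bucket 0 empty -> new chain.
Insert 985: h=2, bucket 2 nonempty -> append to chain.
Insert 197: h=4, bucket 4 empty -> new chain.
Insert 245: h=2, bucket 2 nonempty -> append to chain.
Final buckets:
0: 53
1: -
2: 595 -> 535 -> 745 -> 985 -> 245
3: -
4: 197
5: -
6: -
7: -
8: -
9: -

1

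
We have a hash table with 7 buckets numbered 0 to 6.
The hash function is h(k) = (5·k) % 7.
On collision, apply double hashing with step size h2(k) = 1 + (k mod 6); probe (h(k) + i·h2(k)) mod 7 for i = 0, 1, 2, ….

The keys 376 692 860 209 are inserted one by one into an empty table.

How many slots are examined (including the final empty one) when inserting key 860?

2

376 hashes to 4; slot 4 is free -> place at 4.
692 hashes to 2; slot 2 is free -> place at 2.
860 hashes to 2, h2=3; 2 taken -> place at 5.
209 hashes to 2, h2=6; 2 taken -> place at 1.
Table: [-, 209, 692, -, 376, 860, -]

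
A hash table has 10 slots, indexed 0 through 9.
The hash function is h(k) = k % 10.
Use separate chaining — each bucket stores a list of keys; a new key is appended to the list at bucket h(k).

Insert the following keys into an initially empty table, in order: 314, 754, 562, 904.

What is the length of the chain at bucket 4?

3

314 → bucket 4
754 → bucket 4 (collision)
562 → bucket 2
904 → bucket 4 (collision)
Final buckets:
0: -
1: -
2: 562
3: -
4: 314 -> 754 -> 904
5: -
6: -
7: -
8: -
9: -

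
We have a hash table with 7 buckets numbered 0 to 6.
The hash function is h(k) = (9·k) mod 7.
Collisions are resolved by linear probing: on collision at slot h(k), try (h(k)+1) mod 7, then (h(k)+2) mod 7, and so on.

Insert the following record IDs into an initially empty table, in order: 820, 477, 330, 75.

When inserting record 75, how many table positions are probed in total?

Insert 820: h=2, slot 2 empty → index 2.
Insert 477: h=2, slot 2 occupied → index 3.
Insert 330: h=2, slots 2,3 occupied → index 4.
Insert 75: h=3, slots 3,4 occupied → index 5.
Table: [∅, ∅, 820, 477, 330, 75, ∅]

3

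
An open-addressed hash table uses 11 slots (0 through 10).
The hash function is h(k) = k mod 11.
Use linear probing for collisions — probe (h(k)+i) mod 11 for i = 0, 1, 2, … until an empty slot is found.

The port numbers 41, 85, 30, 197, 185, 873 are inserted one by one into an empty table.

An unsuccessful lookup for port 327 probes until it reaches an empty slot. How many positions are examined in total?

6

41 hashes to 8; slot 8 is free → place at 8.
85 hashes to 8; 8 taken → place at 9.
30 hashes to 8; 8,9 taken → place at 10.
197 hashes to 10; 10 taken → place at 0.
185 hashes to 9; 9,10,0 taken → place at 1.
873 hashes to 4; slot 4 is free → place at 4.
Table: [197, 185, ., ., 873, ., ., ., 41, 85, 30]
Lookup 327: h=8, probe 8,9,10,0,1,2 → slot 2 empty, not found.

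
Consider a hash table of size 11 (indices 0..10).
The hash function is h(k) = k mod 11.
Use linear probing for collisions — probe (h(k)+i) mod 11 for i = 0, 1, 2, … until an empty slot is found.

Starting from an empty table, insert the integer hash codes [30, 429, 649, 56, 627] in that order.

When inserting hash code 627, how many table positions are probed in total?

4

30: h=8 → slot 8
429: h=0 → slot 0
649: h=0, probe 0,1 → slot 1
56: h=1, probe 1,2 → slot 2
627: h=0, probe 0,1,2,3 → slot 3
Table: [429, 649, 56, 627, ∅, ∅, ∅, ∅, 30, ∅, ∅]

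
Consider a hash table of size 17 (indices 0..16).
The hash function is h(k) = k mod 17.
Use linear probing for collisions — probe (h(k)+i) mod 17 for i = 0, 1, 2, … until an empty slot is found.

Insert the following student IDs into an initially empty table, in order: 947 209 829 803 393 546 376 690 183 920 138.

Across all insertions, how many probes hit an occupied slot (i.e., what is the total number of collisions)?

Insert 947: h=12, slot 12 empty -> index 12.
Insert 209: h=5, slot 5 empty -> index 5.
Insert 829: h=13, slot 13 empty -> index 13.
Insert 803: h=4, slot 4 empty -> index 4.
Insert 393: h=2, slot 2 empty -> index 2.
Insert 546: h=2, slot 2 occupied -> index 3.
Insert 376: h=2, slots 2,3,4,5 occupied -> index 6.
Insert 690: h=10, slot 10 empty -> index 10.
Insert 183: h=13, slot 13 occupied -> index 14.
Insert 920: h=2, slots 2,3,4,5,6 occupied -> index 7.
Insert 138: h=2, slots 2,3,4,5,6,7 occupied -> index 8.
Table: [-, -, 393, 546, 803, 209, 376, 920, 138, -, 690, -, 947, 829, 183, -, -]

17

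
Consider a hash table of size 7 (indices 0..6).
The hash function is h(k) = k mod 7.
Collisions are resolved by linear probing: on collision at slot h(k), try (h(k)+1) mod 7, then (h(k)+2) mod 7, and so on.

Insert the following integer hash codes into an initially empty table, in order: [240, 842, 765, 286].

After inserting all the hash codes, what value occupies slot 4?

765

Insert 240: h=2, slot 2 empty → index 2.
Insert 842: h=2, slot 2 occupied → index 3.
Insert 765: h=2, slots 2,3 occupied → index 4.
Insert 286: h=6, slot 6 empty → index 6.
Table: [_, _, 240, 842, 765, _, 286]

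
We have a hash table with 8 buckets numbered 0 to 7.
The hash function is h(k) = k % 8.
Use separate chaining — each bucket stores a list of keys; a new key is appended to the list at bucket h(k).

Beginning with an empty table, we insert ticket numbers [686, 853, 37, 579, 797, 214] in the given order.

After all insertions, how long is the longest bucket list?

Insert 686: h=6, bucket 6 empty -> new chain.
Insert 853: h=5, bucket 5 empty -> new chain.
Insert 37: h=5, bucket 5 nonempty -> append to chain.
Insert 579: h=3, bucket 3 empty -> new chain.
Insert 797: h=5, bucket 5 nonempty -> append to chain.
Insert 214: h=6, bucket 6 nonempty -> append to chain.
Final buckets:
0: -
1: -
2: -
3: 579
4: -
5: 853 -> 37 -> 797
6: 686 -> 214
7: -

3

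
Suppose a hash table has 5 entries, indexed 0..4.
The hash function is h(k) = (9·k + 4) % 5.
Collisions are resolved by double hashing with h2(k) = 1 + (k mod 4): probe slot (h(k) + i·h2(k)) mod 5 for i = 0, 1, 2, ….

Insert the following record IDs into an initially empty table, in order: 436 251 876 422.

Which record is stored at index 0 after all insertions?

436 hashes to 3; slot 3 is free → place at 3.
251 hashes to 3, h2=4; 3 taken → place at 2.
876 hashes to 3, h2=1; 3 taken → place at 4.
422 hashes to 2, h2=3; 2 taken → place at 0.
Table: [422, ., 251, 436, 876]

422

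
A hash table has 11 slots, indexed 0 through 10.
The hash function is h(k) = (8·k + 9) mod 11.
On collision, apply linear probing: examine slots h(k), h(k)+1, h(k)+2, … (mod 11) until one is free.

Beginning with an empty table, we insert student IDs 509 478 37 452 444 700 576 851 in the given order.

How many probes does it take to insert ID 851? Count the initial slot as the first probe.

Insert 509: h=0, slot 0 empty => index 0.
Insert 478: h=5, slot 5 empty => index 5.
Insert 37: h=8, slot 8 empty => index 8.
Insert 452: h=6, slot 6 empty => index 6.
Insert 444: h=8, slot 8 occupied => index 9.
Insert 700: h=10, slot 10 empty => index 10.
Insert 576: h=8, slots 8,9,10,0 occupied => index 1.
Insert 851: h=8, slots 8,9,10,0,1 occupied => index 2.
Table: [509, 576, 851, _, _, 478, 452, _, 37, 444, 700]

6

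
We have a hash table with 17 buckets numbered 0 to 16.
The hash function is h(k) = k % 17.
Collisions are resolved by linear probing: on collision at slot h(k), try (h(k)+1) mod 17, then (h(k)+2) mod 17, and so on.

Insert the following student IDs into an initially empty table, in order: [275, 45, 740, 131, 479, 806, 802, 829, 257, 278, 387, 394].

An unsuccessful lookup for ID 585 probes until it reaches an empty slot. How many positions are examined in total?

275: h=3 → slot 3
45: h=11 → slot 11
740: h=9 → slot 9
131: h=12 → slot 12
479: h=3, probe 3,4 → slot 4
806: h=7 → slot 7
802: h=3, probe 3,4,5 → slot 5
829: h=13 → slot 13
257: h=2 → slot 2
278: h=6 → slot 6
387: h=13, probe 13,14 → slot 14
394: h=3, probe 3,4,5,6,7,8 → slot 8
Table: [—, —, 257, 275, 479, 802, 278, 806, 394, 740, —, 45, 131, 829, 387, —, —]
Lookup 585: h=7, probe 7,8,9,10 → slot 10 empty, not found.

4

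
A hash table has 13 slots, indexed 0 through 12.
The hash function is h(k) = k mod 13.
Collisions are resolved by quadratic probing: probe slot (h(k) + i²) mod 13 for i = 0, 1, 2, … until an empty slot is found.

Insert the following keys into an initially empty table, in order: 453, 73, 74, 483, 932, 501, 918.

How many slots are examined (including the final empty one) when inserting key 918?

Insert 453: h=11, slot 11 empty -> index 11.
Insert 73: h=8, slot 8 empty -> index 8.
Insert 74: h=9, slot 9 empty -> index 9.
Insert 483: h=2, slot 2 empty -> index 2.
Insert 932: h=9, slot 9 occupied -> index 10.
Insert 501: h=7, slot 7 empty -> index 7.
Insert 918: h=8, slots 8,9 occupied -> index 12.
Table: [., ., 483, ., ., ., ., 501, 73, 74, 932, 453, 918]

3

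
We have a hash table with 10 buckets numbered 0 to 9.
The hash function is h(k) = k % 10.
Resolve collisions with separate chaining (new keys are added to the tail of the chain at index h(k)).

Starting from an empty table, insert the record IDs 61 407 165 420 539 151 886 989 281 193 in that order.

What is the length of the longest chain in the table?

61 → bucket 1
407 → bucket 7
165 → bucket 5
420 → bucket 0
539 → bucket 9
151 → bucket 1 (collision)
886 → bucket 6
989 → bucket 9 (collision)
281 → bucket 1 (collision)
193 → bucket 3
Final buckets:
0: 420
1: 61 -> 151 -> 281
2: -
3: 193
4: -
5: 165
6: 886
7: 407
8: -
9: 539 -> 989

3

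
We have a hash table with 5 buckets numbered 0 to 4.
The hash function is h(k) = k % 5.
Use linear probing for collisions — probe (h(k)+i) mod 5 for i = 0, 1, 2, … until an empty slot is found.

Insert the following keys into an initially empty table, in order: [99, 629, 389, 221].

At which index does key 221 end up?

99 hashes to 4; slot 4 is free → place at 4.
629 hashes to 4; 4 taken → place at 0.
389 hashes to 4; 4,0 taken → place at 1.
221 hashes to 1; 1 taken → place at 2.
Table: [629, 389, 221, ∅, 99]

2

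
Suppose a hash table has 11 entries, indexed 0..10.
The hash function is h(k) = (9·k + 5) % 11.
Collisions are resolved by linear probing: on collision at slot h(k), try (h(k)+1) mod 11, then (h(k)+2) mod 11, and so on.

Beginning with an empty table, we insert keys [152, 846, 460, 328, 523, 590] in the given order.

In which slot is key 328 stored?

Insert 152: h=9, slot 9 empty => index 9.
Insert 846: h=7, slot 7 empty => index 7.
Insert 460: h=9, slot 9 occupied => index 10.
Insert 328: h=9, slots 9,10 occupied => index 0.
Insert 523: h=4, slot 4 empty => index 4.
Insert 590: h=2, slot 2 empty => index 2.
Table: [328, -, 590, -, 523, -, -, 846, -, 152, 460]

0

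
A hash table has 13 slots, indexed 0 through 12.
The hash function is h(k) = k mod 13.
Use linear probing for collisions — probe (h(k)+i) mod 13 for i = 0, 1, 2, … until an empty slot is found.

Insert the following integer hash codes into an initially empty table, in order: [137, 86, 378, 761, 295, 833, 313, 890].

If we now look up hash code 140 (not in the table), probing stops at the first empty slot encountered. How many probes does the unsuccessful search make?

2

137 hashes to 7; slot 7 is free → place at 7.
86 hashes to 8; slot 8 is free → place at 8.
378 hashes to 1; slot 1 is free → place at 1.
761 hashes to 7; 7,8 taken → place at 9.
295 hashes to 9; 9 taken → place at 10.
833 hashes to 1; 1 taken → place at 2.
313 hashes to 1; 1,2 taken → place at 3.
890 hashes to 6; slot 6 is free → place at 6.
Table: [-, 378, 833, 313, -, -, 890, 137, 86, 761, 295, -, -]
Lookup 140: h=10, probe 10,11 → slot 11 empty, not found.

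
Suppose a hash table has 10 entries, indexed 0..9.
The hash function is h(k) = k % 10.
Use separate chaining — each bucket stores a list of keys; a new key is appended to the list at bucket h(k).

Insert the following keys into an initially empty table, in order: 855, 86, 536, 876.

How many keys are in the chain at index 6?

855 -> bucket 5
86 -> bucket 6
536 -> bucket 6 (collision)
876 -> bucket 6 (collision)
Final buckets:
0: —
1: —
2: —
3: —
4: —
5: 855
6: 86 -> 536 -> 876
7: —
8: —
9: —

3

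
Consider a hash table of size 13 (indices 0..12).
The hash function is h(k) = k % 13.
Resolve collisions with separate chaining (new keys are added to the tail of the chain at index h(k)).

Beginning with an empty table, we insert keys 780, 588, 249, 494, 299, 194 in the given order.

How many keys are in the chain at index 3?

780 → bucket 0
588 → bucket 3
249 → bucket 2
494 → bucket 0 (collision)
299 → bucket 0 (collision)
194 → bucket 12
Final buckets:
0: 780 -> 494 -> 299
1: .
2: 249
3: 588
4: .
5: .
6: .
7: .
8: .
9: .
10: .
11: .
12: 194

1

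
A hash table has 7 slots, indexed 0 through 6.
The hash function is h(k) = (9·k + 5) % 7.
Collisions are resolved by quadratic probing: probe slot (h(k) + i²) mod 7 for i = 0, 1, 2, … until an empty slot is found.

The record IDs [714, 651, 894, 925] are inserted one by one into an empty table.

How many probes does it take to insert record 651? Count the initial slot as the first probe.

2

714: h=5 => slot 5
651: h=5, probe 5,6 => slot 6
894: h=1 => slot 1
925: h=0 => slot 0
Table: [925, 894, ., ., ., 714, 651]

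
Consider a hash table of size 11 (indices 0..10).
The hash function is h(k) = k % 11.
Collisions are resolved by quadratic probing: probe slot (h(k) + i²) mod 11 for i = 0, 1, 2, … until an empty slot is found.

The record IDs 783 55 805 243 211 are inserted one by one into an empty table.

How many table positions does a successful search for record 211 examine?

3

783 hashes to 2; slot 2 is free => place at 2.
55 hashes to 0; slot 0 is free => place at 0.
805 hashes to 2; 2 taken => place at 3.
243 hashes to 1; slot 1 is free => place at 1.
211 hashes to 2; 2,3 taken => place at 6.
Table: [55, 243, 783, 805, —, —, 211, —, —, —, —]
Lookup 211: h=2, probe 2,3,6 → found at 6.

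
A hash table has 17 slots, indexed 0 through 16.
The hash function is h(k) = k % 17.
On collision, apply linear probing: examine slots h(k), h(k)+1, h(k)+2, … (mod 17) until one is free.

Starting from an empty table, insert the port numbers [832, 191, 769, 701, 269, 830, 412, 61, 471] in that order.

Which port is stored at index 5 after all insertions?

769

Insert 832: h=16, slot 16 empty → index 16.
Insert 191: h=4, slot 4 empty → index 4.
Insert 769: h=4, slot 4 occupied → index 5.
Insert 701: h=4, slots 4,5 occupied → index 6.
Insert 269: h=14, slot 14 empty → index 14.
Insert 830: h=14, slot 14 occupied → index 15.
Insert 412: h=4, slots 4,5,6 occupied → index 7.
Insert 61: h=10, slot 10 empty → index 10.
Insert 471: h=12, slot 12 empty → index 12.
Table: [∅, ∅, ∅, ∅, 191, 769, 701, 412, ∅, ∅, 61, ∅, 471, ∅, 269, 830, 832]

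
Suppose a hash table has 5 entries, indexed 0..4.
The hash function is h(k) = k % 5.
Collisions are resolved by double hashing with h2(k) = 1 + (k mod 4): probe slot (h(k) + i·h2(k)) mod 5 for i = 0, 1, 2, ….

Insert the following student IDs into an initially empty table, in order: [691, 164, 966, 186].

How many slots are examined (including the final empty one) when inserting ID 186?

Insert 691: h=1, slot 1 empty → index 1.
Insert 164: h=4, slot 4 empty → index 4.
Insert 966: h=1, h2=3, slots 1,4 occupied → index 2.
Insert 186: h=1, h2=3, slots 1,4,2 occupied → index 0.
Table: [186, 691, 966, -, 164]

4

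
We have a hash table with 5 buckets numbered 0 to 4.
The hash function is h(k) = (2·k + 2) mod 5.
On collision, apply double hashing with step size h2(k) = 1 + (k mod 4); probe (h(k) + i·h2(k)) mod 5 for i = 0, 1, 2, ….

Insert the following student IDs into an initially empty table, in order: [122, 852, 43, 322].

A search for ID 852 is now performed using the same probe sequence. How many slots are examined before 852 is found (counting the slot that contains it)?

2

Insert 122: h=1, slot 1 empty → index 1.
Insert 852: h=1, h2=1, slot 1 occupied → index 2.
Insert 43: h=3, slot 3 empty → index 3.
Insert 322: h=1, h2=3, slot 1 occupied → index 4.
Table: [∅, 122, 852, 43, 322]
Lookup 852: h=1, h2=1, probe 1,2 → found at 2.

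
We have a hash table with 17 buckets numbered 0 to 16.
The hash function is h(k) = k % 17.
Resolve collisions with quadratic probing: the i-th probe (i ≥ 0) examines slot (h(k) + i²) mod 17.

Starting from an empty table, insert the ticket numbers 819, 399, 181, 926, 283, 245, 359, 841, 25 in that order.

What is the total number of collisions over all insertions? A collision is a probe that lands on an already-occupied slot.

Insert 819: h=3, slot 3 empty => index 3.
Insert 399: h=8, slot 8 empty => index 8.
Insert 181: h=11, slot 11 empty => index 11.
Insert 926: h=8, slot 8 occupied => index 9.
Insert 283: h=11, slot 11 occupied => index 12.
Insert 245: h=7, slot 7 empty => index 7.
Insert 359: h=2, slot 2 empty => index 2.
Insert 841: h=8, slots 8,9,12 occupied => index 0.
Insert 25: h=8, slots 8,9,12,0,7 occupied => index 16.
Table: [841, ∅, 359, 819, ∅, ∅, ∅, 245, 399, 926, ∅, 181, 283, ∅, ∅, ∅, 25]

10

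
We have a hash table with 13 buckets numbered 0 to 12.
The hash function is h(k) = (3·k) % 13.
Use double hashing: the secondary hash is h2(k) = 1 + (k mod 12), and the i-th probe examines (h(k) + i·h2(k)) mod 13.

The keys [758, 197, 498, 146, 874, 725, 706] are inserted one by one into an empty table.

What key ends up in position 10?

758: h=12 => slot 12
197: h=6 => slot 6
498: h=12, h2=7, probe 12,6,0 => slot 0
146: h=9 => slot 9
874: h=9, h2=11, probe 9,7 => slot 7
725: h=4 => slot 4
706: h=12, h2=11, probe 12,10 => slot 10
Table: [498, —, —, —, 725, —, 197, 874, —, 146, 706, —, 758]

706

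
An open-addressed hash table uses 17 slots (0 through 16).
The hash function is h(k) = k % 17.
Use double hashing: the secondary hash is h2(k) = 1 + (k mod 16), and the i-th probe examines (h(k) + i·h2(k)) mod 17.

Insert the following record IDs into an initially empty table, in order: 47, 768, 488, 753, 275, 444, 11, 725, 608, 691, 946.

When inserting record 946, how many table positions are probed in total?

47: h=13 → slot 13
768: h=3 → slot 3
488: h=12 → slot 12
753: h=5 → slot 5
275: h=3, h2=4, probe 3,7 → slot 7
444: h=2 → slot 2
11: h=11 → slot 11
725: h=11, h2=6, probe 11,0 → slot 0
608: h=13, h2=1, probe 13,14 → slot 14
691: h=11, h2=4, probe 11,15 → slot 15
946: h=11, h2=3, probe 11,14,0,3,6 → slot 6
Table: [725, _, 444, 768, _, 753, 946, 275, _, _, _, 11, 488, 47, 608, 691, _]

5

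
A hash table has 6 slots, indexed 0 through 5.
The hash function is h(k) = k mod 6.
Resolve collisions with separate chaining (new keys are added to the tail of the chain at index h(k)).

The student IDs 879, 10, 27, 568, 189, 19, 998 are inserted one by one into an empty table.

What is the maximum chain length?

3

Insert 879: h=3, bucket 3 empty → new chain.
Insert 10: h=4, bucket 4 empty → new chain.
Insert 27: h=3, bucket 3 nonempty → append to chain.
Insert 568: h=4, bucket 4 nonempty → append to chain.
Insert 189: h=3, bucket 3 nonempty → append to chain.
Insert 19: h=1, bucket 1 empty → new chain.
Insert 998: h=2, bucket 2 empty → new chain.
Final buckets:
0: .
1: 19
2: 998
3: 879 -> 27 -> 189
4: 10 -> 568
5: .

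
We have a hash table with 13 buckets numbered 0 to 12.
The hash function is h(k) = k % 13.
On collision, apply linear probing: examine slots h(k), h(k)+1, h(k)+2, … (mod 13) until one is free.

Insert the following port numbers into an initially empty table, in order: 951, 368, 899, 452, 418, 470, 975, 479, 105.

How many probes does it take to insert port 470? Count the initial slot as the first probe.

951 hashes to 2; slot 2 is free → place at 2.
368 hashes to 4; slot 4 is free → place at 4.
899 hashes to 2; 2 taken → place at 3.
452 hashes to 10; slot 10 is free → place at 10.
418 hashes to 2; 2,3,4 taken → place at 5.
470 hashes to 2; 2,3,4,5 taken → place at 6.
975 hashes to 0; slot 0 is free → place at 0.
479 hashes to 11; slot 11 is free → place at 11.
105 hashes to 1; slot 1 is free → place at 1.
Table: [975, 105, 951, 899, 368, 418, 470, ., ., ., 452, 479, .]

5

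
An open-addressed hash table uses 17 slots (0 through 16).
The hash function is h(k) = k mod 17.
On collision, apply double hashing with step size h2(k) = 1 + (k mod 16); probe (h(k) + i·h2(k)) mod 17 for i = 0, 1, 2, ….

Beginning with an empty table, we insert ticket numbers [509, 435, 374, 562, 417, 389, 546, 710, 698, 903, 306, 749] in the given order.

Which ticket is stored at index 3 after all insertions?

509 hashes to 16; slot 16 is free => place at 16.
435 hashes to 10; slot 10 is free => place at 10.
374 hashes to 0; slot 0 is free => place at 0.
562 hashes to 1; slot 1 is free => place at 1.
417 hashes to 9; slot 9 is free => place at 9.
389 hashes to 15; slot 15 is free => place at 15.
546 hashes to 2; slot 2 is free => place at 2.
710 hashes to 13; slot 13 is free => place at 13.
698 hashes to 1, h2=11; 1 taken => place at 12.
903 hashes to 2, h2=8; 2,10,1,9,0 taken => place at 8.
306 hashes to 0, h2=3; 0 taken => place at 3.
749 hashes to 1, h2=14; 1,15,12,9 taken => place at 6.
Table: [374, 562, 546, 306, ∅, ∅, 749, ∅, 903, 417, 435, ∅, 698, 710, ∅, 389, 509]

306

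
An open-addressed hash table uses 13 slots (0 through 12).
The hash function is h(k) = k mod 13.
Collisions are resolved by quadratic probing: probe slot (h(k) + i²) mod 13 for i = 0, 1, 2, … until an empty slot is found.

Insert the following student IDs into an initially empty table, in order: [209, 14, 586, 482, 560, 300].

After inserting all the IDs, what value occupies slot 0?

300

209 hashes to 1; slot 1 is free -> place at 1.
14 hashes to 1; 1 taken -> place at 2.
586 hashes to 1; 1,2 taken -> place at 5.
482 hashes to 1; 1,2,5 taken -> place at 10.
560 hashes to 1; 1,2,5,10 taken -> place at 4.
300 hashes to 1; 1,2,5,10,4 taken -> place at 0.
Table: [300, 209, 14, _, 560, 586, _, _, _, _, 482, _, _]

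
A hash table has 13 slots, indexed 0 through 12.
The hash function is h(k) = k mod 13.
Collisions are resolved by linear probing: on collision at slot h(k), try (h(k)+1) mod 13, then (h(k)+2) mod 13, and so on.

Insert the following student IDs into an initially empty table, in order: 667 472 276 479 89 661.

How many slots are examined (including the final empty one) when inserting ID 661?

667: h=4 -> slot 4
472: h=4, probe 4,5 -> slot 5
276: h=3 -> slot 3
479: h=11 -> slot 11
89: h=11, probe 11,12 -> slot 12
661: h=11, probe 11,12,0 -> slot 0
Table: [661, —, —, 276, 667, 472, —, —, —, —, —, 479, 89]

3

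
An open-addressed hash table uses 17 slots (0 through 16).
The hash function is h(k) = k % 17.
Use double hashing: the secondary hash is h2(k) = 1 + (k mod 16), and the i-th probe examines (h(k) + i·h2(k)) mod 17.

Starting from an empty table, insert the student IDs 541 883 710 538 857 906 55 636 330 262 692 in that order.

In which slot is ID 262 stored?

8

Insert 541: h=14, slot 14 empty → index 14.
Insert 883: h=16, slot 16 empty → index 16.
Insert 710: h=13, slot 13 empty → index 13.
Insert 538: h=11, slot 11 empty → index 11.
Insert 857: h=7, slot 7 empty → index 7.
Insert 906: h=5, slot 5 empty → index 5.
Insert 55: h=4, slot 4 empty → index 4.
Insert 636: h=7, h2=13, slot 7 occupied → index 3.
Insert 330: h=7, h2=11, slot 7 occupied → index 1.
Insert 262: h=7, h2=7, slots 7,14,4,11,1 occupied → index 8.
Insert 692: h=12, slot 12 empty → index 12.
Table: [∅, 330, ∅, 636, 55, 906, ∅, 857, 262, ∅, ∅, 538, 692, 710, 541, ∅, 883]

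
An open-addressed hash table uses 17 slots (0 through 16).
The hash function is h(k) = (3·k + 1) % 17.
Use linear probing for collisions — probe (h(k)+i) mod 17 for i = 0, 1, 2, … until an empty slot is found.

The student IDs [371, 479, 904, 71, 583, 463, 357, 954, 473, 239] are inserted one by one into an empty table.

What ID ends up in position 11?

904

371: h=9 → slot 9
479: h=10 → slot 10
904: h=10, probe 10,11 → slot 11
71: h=10, probe 10,11,12 → slot 12
583: h=16 → slot 16
463: h=13 → slot 13
357: h=1 → slot 1
954: h=7 → slot 7
473: h=9, probe 9,10,11,12,13,14 → slot 14
239: h=4 → slot 4
Table: [-, 357, -, -, 239, -, -, 954, -, 371, 479, 904, 71, 463, 473, -, 583]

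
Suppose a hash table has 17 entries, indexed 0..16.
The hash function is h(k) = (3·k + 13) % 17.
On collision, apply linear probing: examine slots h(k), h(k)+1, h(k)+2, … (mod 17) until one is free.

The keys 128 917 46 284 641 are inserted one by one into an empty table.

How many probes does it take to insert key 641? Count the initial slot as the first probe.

128: h=6 → slot 6
917: h=10 → slot 10
46: h=15 → slot 15
284: h=15, probe 15,16 → slot 16
641: h=15, probe 15,16,0 → slot 0
Table: [641, —, —, —, —, —, 128, —, —, —, 917, —, —, —, —, 46, 284]

3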